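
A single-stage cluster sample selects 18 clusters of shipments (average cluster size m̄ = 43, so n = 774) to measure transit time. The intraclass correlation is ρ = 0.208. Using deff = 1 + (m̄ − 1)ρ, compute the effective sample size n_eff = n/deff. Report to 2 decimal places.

79.50

deff = 1 + (43 − 1)·0.208 = 1 + 8.736 = 9.736.
n_eff = 774 / 9.736 = 79.50.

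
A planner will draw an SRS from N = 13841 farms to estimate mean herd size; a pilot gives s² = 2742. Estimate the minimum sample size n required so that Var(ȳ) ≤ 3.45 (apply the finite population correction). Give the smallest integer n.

752

Without fpc, n₀ = s²/D = 2742/3.45 = 794.7826.
With fpc, (1 − n/N)·s²/n ≤ D requires n ≥ n₀/(1 + n₀/N) = 794.7826/(1 + 794.7826/13841) = 751.6227.
Rounding up, n = 752.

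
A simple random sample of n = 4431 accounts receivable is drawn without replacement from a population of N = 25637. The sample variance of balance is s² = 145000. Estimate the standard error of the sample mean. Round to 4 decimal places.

Under SRS without replacement, Var(ȳ) = (1 − f)·s²/n with f = n/N = 4431/25637 = 0.17283614.
Var(ȳ) = (1 − 0.17283614)·145000/4431 = 0.82716386·32.72399 = 27.068102.
SE(ȳ) = √(27.068102) = 5.2027.

5.2027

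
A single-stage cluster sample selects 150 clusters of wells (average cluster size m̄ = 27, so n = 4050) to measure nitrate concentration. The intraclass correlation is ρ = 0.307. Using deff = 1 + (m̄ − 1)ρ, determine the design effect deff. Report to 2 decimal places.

deff = 1 + (27 − 1)·0.307 = 1 + 7.982 = 8.982.

8.98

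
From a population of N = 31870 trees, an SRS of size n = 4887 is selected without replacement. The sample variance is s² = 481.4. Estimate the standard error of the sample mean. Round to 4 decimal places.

Under SRS without replacement, Var(ȳ) = (1 − f)·s²/n with f = n/N = 4887/31870 = 0.15334170.
Var(ȳ) = (1 − 0.15334170)·481.4/4887 = 0.84665830·0.098506241 = 0.083401127.
SE(ȳ) = √(0.083401127) = 0.2888.

0.2888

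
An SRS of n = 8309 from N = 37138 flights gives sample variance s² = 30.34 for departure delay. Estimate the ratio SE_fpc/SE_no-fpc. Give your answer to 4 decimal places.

0.8811

f = n/N = 8309/37138 = 0.22373310.
SE_no-fpc = √(s²/n) = 0.06042733; SE_fpc = √((1−f)s²/n) = 0.05324011.
Ratio = √(1−f) = 0.88106010.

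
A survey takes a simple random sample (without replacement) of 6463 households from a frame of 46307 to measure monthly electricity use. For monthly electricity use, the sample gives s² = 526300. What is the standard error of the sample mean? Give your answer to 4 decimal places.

Under SRS without replacement, Var(ȳ) = (1 − f)·s²/n with f = n/N = 6463/46307 = 0.13956853.
Var(ȳ) = (1 − 0.13956853)·526300/6463 = 0.86043147·81.432771 = 70.067319.
SE(ȳ) = √(70.067319) = 8.3706.

8.3706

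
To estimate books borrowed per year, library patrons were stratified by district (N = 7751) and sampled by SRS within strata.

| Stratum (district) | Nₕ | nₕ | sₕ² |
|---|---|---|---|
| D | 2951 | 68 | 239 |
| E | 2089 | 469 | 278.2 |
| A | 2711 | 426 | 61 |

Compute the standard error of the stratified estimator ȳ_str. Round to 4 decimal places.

Var(ȳ_str) = Σₕ Wₕ²(1 − fₕ)sₕ²/nₕ with Wₕ = Nₕ/N, N = 7751.
D: Wₕ = 0.38072507; term = 0.38072507²·(1 − 0.02304304)·239/68 = 0.49772261.
E: Wₕ = 0.26951361; term = 0.26951361²·(1 − 0.22450933)·278.2/469 = 0.033413523.
A: Wₕ = 0.34976132; term = 0.34976132²·(1 − 0.15713759)·61/426 = 0.014764559.
Sum = 0.54590069.
SE = √(0.54590069) = 0.7389.

0.7389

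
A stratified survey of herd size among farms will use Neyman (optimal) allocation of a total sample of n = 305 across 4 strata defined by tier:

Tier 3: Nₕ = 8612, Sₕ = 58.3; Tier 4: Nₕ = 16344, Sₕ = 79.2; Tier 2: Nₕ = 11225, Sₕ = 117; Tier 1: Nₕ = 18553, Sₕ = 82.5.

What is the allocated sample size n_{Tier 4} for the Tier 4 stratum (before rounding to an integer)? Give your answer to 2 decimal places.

Neyman allocation: nₕ = n·NₕSₕ / Σⱼ NⱼSⱼ.
Σ NⱼSⱼ = 8612·58.3 + 16344·79.2 + 11225·117 + 18553·82.5 = 4.6404719 × 10^6.
n_{Tier 4} = 305·16344·79.2 / (4.6404719 × 10^6) = 85.08.

85.08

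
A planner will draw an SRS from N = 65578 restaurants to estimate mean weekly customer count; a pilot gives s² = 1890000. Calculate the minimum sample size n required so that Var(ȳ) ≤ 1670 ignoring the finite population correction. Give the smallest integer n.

1132

Without fpc, n₀ = s²/D = 1890000/1670 = 1131.7365.
Rounding up, n = 1132.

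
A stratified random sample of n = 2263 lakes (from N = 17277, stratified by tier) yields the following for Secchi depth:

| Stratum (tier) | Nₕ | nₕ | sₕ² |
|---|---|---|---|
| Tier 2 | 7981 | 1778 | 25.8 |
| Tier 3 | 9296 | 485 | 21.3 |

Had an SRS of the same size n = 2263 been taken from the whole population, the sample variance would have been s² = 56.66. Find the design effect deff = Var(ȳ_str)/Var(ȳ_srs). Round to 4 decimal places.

Var(ȳ_str) = Σ Wₕ²(1−fₕ)sₕ²/nₕ with Wₕ = Nₕ/17277:
  Tier 2: (7981/17277)²·(1−1778/7981)·25.8/1778 = 0.0024066358
  Tier 3: (9296/17277)²·(1−485/9296)·21.3/485 = 0.012050984
  → Var(ȳ_str) = 0.01445762.
Var(ȳ_srs) = (1 − 2263/17277)·56.66/2263 = 0.021758056.
deff = 0.01445762 / 0.021758056 = 0.6645.

0.6645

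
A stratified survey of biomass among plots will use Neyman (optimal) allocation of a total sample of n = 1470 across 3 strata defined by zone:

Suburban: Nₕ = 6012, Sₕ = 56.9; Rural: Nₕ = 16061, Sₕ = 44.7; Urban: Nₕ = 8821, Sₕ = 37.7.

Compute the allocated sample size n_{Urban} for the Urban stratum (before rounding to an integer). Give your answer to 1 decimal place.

351.0

Neyman allocation: nₕ = n·NₕSₕ / Σⱼ NⱼSⱼ.
Σ NⱼSⱼ = 6012·56.9 + 16061·44.7 + 8821·37.7 = 1.3925612 × 10^6.
n_{Urban} = 1470·8821·37.7 / (1.3925612 × 10^6) = 351.0.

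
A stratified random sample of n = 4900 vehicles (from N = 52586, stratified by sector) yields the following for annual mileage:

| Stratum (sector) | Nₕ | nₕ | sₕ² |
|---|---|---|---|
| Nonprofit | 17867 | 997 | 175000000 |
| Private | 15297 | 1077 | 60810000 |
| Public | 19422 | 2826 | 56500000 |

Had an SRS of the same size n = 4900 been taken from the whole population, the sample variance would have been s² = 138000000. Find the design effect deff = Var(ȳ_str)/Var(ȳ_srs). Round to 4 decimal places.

Var(ȳ_str) = Σ Wₕ²(1−fₕ)sₕ²/nₕ with Wₕ = Nₕ/52586:
  Nonprofit: (17867/52586)²·(1−997/17867)·175000000/997 = 19132.395
  Private: (15297/52586)²·(1−1077/15297)·60810000/1077 = 4441.4511
  Public: (19422/52586)²·(1−2826/19422)·56500000/2826 = 2330.4157
  → Var(ȳ_str) = 25904.262.
Var(ȳ_srs) = (1 − 4900/52586)·138000000/4900 = 25538.993.
deff = 25904.262 / 25538.993 = 1.0143.

1.0143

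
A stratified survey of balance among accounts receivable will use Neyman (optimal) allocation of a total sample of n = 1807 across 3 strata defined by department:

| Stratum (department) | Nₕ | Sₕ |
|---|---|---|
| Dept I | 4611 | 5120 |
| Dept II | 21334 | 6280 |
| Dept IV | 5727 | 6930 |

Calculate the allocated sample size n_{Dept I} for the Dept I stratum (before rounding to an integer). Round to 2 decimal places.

216.25

Neyman allocation: nₕ = n·NₕSₕ / Σⱼ NⱼSⱼ.
Σ NⱼSⱼ = 4611·5120 + 21334·6280 + 5727·6930 = 1.9727395 × 10^8.
n_{Dept I} = 1807·4611·5120 / (1.9727395 × 10^8) = 216.25.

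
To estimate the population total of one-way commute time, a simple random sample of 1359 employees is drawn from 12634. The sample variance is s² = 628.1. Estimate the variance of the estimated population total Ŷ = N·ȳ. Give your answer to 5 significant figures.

6.5837 × 10^7

Var(Ŷ) = N²·Var(ȳ) = N²·(1 − n/N)·s²/n.
f = 1359/12634 = 0.10756688; Var(ȳ) = 0.89243312·628.1/1359 = 0.41246302.
Var(Ŷ) = 12634² · 0.41246302 = 6.5836504 × 10^7.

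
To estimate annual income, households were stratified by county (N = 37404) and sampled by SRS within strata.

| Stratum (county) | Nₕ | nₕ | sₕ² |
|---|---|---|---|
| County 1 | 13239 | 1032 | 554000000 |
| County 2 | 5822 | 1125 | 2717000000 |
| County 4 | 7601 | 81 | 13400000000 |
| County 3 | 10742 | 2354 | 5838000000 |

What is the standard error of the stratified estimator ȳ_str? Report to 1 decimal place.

Var(ȳ_str) = Σₕ Wₕ²(1 − fₕ)sₕ²/nₕ with Wₕ = Nₕ/N, N = 37404.
County 1: Wₕ = 0.35394610; term = 0.35394610²·(1 − 0.07795151)·554000000/1032 = 62009.481.
County 2: Wₕ = 0.15565180; term = 0.15565180²·(1 − 0.19323257)·2717000000/1125 = 47205.628.
County 4: Wₕ = 0.20321356; term = 0.20321356²·(1 − 0.01065649)·13400000000/81 = 6.7588414 × 10^6.
County 3: Wₕ = 0.28718854; term = 0.28718854²·(1 − 0.21913982)·5838000000/2354 = 159722.13.
Sum = 7.0277786 × 10^6.
SE = √(7.0277786 × 10^6) = 2651.0.

2651.0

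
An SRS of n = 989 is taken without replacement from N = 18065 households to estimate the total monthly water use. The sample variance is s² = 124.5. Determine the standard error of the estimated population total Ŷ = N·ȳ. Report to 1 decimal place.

6231.6

Var(Ŷ) = N²·Var(ȳ) = N²·(1 − n/N)·s²/n.
f = 989/18065 = 0.05474675; Var(ȳ) = 0.94525325·124.5/989 = 0.11899295.
Var(Ŷ) = 18065² · 0.11899295 = 3.8832662 × 10^7.
SE(Ŷ) = √(3.8832662 × 10^7) = 6231.6.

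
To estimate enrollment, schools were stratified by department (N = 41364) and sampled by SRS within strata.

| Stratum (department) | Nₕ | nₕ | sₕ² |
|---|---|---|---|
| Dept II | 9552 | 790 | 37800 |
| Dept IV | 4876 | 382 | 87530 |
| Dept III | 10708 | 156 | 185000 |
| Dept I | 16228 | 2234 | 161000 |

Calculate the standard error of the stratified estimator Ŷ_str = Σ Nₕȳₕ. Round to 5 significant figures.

Var(Ŷ_str) = Σₕ Nₕ²(1 − fₕ)sₕ²/nₕ.
Dept II: 9552²·(1 − 790/9552)·37800/790 = 4.0046288 × 10^9.
Dept IV: 4876²·(1 − 382/4876)·87530/382 = 5.0210013 × 10^9.
Dept III: 10708²·(1 − 156/10708)·185000/156 = 1.3399552 × 10^11.
Dept I: 16228²·(1 − 2234/16228)·161000/2234 = 1.6366265 × 10^10.
Sum = 1.5938742 × 10^11.
SE = √(1.5938742 × 10^11) = 399230.

399230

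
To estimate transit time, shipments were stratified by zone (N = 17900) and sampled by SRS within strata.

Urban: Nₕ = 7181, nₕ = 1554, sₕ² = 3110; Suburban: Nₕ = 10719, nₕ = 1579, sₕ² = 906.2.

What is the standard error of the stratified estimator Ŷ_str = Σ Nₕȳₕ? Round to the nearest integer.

11709

Var(Ŷ_str) = Σₕ Nₕ²(1 − fₕ)sₕ²/nₕ.
Urban: 7181²·(1 − 1554/7181)·3110/1554 = 8.0866978 × 10^7.
Suburban: 10719²·(1 − 1579/10719)·906.2/1579 = 5.6226674 × 10^7.
Sum = 1.3709365 × 10^8.
SE = √(1.3709365 × 10^8) = 11709.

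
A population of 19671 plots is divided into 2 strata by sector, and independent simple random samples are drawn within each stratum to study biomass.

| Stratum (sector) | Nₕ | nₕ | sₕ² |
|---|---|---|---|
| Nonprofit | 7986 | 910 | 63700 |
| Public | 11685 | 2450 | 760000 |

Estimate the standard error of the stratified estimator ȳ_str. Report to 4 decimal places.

Var(ȳ_str) = Σₕ Wₕ²(1 − fₕ)sₕ²/nₕ with Wₕ = Nₕ/N, N = 19671.
Nonprofit: Wₕ = 0.40597834; term = 0.40597834²·(1 − 0.11394941)·63700/910 = 10.222622.
Public: Wₕ = 0.59402166; term = 0.59402166²·(1 − 0.20967052)·760000/2450 = 86.508792.
Sum = 96.731414.
SE = √(96.731414) = 9.8352.

9.8352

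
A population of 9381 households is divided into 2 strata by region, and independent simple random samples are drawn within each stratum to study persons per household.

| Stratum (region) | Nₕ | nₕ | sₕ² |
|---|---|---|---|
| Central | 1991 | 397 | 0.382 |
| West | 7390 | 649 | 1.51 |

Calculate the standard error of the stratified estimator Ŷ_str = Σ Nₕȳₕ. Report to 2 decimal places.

Var(Ŷ_str) = Σₕ Nₕ²(1 − fₕ)sₕ²/nₕ.
Central: 1991²·(1 − 397/1991)·0.382/397 = 3053.7426.
West: 7390²·(1 − 649/7390)·1.51/649 = 115904.69.
Sum = 118958.43.
SE = √(118958.43) = 344.90.

344.90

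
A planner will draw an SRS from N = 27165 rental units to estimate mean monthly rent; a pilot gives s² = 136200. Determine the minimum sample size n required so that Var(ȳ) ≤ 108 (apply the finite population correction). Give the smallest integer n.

1206

Without fpc, n₀ = s²/D = 136200/108 = 1261.1111.
With fpc, (1 − n/N)·s²/n ≤ D requires n ≥ n₀/(1 + n₀/N) = 1261.1111/(1 + 1261.1111/27165) = 1205.1625.
Rounding up, n = 1206.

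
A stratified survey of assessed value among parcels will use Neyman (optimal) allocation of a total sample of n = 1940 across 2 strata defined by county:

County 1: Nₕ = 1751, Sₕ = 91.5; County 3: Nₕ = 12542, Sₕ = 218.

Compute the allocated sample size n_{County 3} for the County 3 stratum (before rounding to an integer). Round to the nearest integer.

1833

Neyman allocation: nₕ = n·NₕSₕ / Σⱼ NⱼSⱼ.
Σ NⱼSⱼ = 1751·91.5 + 12542·218 = 2.8943725 × 10^6.
n_{County 3} = 1940·12542·218 / (2.8943725 × 10^6) = 1833.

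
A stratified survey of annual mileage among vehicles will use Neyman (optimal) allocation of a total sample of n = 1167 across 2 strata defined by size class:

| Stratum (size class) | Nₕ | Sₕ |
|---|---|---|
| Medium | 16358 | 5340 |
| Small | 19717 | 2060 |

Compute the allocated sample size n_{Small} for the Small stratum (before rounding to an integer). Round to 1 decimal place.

370.4

Neyman allocation: nₕ = n·NₕSₕ / Σⱼ NⱼSⱼ.
Σ NⱼSⱼ = 16358·5340 + 19717·2060 = 1.2796874 × 10^8.
n_{Small} = 1167·19717·2060 / (1.2796874 × 10^8) = 370.4.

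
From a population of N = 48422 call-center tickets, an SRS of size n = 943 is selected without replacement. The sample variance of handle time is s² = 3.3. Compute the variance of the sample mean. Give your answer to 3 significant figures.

Under SRS without replacement, Var(ȳ) = (1 − f)·s²/n with f = n/N = 943/48422 = 0.01947462.
Var(ȳ) = (1 − 0.01947462)·3.3/943 = 0.98052538·0.0034994698 = 0.0034313189.

0.00343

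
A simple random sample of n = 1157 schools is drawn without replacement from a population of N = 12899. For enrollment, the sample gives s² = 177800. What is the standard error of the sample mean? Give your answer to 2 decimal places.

Under SRS without replacement, Var(ȳ) = (1 − f)·s²/n with f = n/N = 1157/12899 = 0.08969688.
Var(ȳ) = (1 − 0.08969688)·177800/1157 = 0.91030312·153.67329 = 139.88928.
SE(ȳ) = √(139.88928) = 11.83.

11.83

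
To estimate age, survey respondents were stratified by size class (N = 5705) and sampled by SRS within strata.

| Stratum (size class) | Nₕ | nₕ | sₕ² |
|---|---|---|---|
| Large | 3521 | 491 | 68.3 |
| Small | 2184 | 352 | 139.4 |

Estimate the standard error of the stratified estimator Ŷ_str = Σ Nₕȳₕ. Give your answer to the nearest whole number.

Var(Ŷ_str) = Σₕ Nₕ²(1 − fₕ)sₕ²/nₕ.
Large: 3521²·(1 − 491/3521)·68.3/491 = 1.4840477 × 10^6.
Small: 2184²·(1 − 352/2184)·139.4/352 = 1.5845218 × 10^6.
Sum = 3.0685695 × 10^6.
SE = √(3.0685695 × 10^6) = 1752.

1752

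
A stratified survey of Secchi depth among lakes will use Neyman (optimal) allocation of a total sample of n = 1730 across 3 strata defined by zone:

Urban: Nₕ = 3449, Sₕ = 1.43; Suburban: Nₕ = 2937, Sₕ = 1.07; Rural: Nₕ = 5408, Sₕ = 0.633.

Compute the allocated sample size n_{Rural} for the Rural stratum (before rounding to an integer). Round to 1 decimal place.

Neyman allocation: nₕ = n·NₕSₕ / Σⱼ NⱼSⱼ.
Σ NⱼSⱼ = 3449·1.43 + 2937·1.07 + 5408·0.633 = 11497.924.
n_{Rural} = 1730·5408·0.633 / 11497.924 = 515.1.

515.1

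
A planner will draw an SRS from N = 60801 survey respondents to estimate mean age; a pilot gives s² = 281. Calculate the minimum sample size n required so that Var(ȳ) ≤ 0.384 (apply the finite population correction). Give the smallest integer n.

Without fpc, n₀ = s²/D = 281/0.384 = 731.7708.
With fpc, (1 − n/N)·s²/n ≤ D requires n ≥ n₀/(1 + n₀/N) = 731.7708/(1 + 731.7708/60801) = 723.0683.
Rounding up, n = 724.

724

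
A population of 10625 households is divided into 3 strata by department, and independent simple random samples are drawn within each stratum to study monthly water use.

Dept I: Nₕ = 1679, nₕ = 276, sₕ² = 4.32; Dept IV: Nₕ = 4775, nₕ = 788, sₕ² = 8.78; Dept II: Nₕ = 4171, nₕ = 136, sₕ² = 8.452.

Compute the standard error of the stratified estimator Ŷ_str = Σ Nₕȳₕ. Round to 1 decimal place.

1137.9

Var(Ŷ_str) = Σₕ Nₕ²(1 − fₕ)sₕ²/nₕ.
Dept I: 1679²·(1 − 276/1679)·4.32/276 = 36870.84.
Dept IV: 4775²·(1 − 788/4775)·8.78/788 = 212123.07.
Dept II: 4171²·(1 − 136/4171)·8.452/136 = 1.0459341 × 10^6.
Sum = 1.294928 × 10^6.
SE = √(1.294928 × 10^6) = 1137.9.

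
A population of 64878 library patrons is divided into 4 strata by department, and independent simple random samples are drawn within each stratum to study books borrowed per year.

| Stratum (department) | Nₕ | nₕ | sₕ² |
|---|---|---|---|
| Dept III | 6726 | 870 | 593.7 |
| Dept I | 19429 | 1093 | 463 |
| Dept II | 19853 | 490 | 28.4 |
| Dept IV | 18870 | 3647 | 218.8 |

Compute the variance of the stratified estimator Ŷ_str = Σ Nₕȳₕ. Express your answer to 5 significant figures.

Var(Ŷ_str) = Σₕ Nₕ²(1 − fₕ)sₕ²/nₕ.
Dept III: 6726²·(1 − 870/6726)·593.7/870 = 2.6878543 × 10^7.
Dept I: 19429²·(1 − 1093/19429)·463/1093 = 1.5090926 × 10^8.
Dept II: 19853²·(1 − 490/19853)·28.4/490 = 2.2280301 × 10^7.
Dept IV: 18870²·(1 − 3647/18870)·218.8/3647 = 1.7233905 × 10^7.
Sum = 2.1730201 × 10^8.

2.1730 × 10^8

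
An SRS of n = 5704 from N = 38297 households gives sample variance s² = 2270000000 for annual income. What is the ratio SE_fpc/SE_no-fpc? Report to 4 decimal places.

0.9225

f = n/N = 5704/38297 = 0.14894117.
SE_no-fpc = √(s²/n) = 630.84573; SE_fpc = √((1−f)s²/n) = 581.97317.
Ratio = √(1−f) = 0.92252850.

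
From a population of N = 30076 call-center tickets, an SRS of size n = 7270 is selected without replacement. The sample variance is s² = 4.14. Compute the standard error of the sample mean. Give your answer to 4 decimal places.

0.0208

Under SRS without replacement, Var(ȳ) = (1 − f)·s²/n with f = n/N = 7270/30076 = 0.24172097.
Var(ȳ) = (1 − 0.24172097)·4.14/7270 = 0.75827903·5.6946355 × 10^-4 = 4.3181227 × 10^-4.
SE(ȳ) = √(4.3181227 × 10^-4) = 0.0208.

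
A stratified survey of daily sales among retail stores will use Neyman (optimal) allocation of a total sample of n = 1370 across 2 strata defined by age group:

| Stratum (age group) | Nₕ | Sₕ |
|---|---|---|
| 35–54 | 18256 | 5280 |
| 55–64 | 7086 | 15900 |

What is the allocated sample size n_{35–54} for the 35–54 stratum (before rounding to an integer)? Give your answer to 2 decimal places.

631.67

Neyman allocation: nₕ = n·NₕSₕ / Σⱼ NⱼSⱼ.
Σ NⱼSⱼ = 18256·5280 + 7086·15900 = 2.0905908 × 10^8.
n_{35–54} = 1370·18256·5280 / (2.0905908 × 10^8) = 631.67.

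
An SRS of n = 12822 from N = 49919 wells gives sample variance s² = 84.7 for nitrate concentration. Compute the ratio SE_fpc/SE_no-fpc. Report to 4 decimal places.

f = n/N = 12822/49919 = 0.25685611.
SE_no-fpc = √(s²/n) = 0.08127628; SE_fpc = √((1−f)s²/n) = 0.070064863.
Ratio = √(1−f) = 0.86205794.

0.8621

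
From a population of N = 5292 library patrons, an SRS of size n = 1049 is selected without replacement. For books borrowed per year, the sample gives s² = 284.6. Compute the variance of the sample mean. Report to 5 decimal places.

Under SRS without replacement, Var(ȳ) = (1 − f)·s²/n with f = n/N = 1049/5292 = 0.19822373.
Var(ȳ) = (1 − 0.19822373)·284.6/1049 = 0.80177627·0.27130601 = 0.21752672.

0.21753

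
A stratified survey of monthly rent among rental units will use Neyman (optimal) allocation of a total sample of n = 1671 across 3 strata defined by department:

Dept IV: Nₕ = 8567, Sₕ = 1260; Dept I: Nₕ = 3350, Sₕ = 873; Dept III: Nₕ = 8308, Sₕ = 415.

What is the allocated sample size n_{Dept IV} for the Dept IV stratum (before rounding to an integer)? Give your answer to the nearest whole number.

Neyman allocation: nₕ = n·NₕSₕ / Σⱼ NⱼSⱼ.
Σ NⱼSⱼ = 8567·1260 + 3350·873 + 8308·415 = 1.716679 × 10^7.
n_{Dept IV} = 1671·8567·1260 / (1.716679 × 10^7) = 1051.

1051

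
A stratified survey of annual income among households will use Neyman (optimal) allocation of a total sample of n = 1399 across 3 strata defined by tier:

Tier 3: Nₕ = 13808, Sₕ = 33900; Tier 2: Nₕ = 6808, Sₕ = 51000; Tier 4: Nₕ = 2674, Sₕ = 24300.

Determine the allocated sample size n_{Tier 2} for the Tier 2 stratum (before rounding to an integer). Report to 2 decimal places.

Neyman allocation: nₕ = n·NₕSₕ / Σⱼ NⱼSⱼ.
Σ NⱼSⱼ = 13808·33900 + 6808·51000 + 2674·24300 = 8.802774 × 10^8.
n_{Tier 2} = 1399·6808·51000 / (8.802774 × 10^8) = 551.81.

551.81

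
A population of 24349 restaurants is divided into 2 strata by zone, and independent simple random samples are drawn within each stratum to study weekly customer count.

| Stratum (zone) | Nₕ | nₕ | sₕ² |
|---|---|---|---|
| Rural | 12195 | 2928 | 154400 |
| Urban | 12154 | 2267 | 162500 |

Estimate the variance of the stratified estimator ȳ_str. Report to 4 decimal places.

24.5802

Var(ȳ_str) = Σₕ Wₕ²(1 − fₕ)sₕ²/nₕ with Wₕ = Nₕ/N, N = 24349.
Rural: Wₕ = 0.50084192; term = 0.50084192²·(1 − 0.24009840)·154400/2928 = 10.051594.
Urban: Wₕ = 0.49915808; term = 0.49915808²·(1 − 0.18652296)·162500/2267 = 14.528586.
Sum = 24.58018.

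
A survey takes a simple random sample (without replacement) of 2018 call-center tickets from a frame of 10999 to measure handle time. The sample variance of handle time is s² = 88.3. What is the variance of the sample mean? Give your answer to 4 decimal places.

Under SRS without replacement, Var(ȳ) = (1 − f)·s²/n with f = n/N = 2018/10999 = 0.18347122.
Var(ȳ) = (1 − 0.18347122)·88.3/2018 = 0.81652878·0.043756194 = 0.035728192.

0.0357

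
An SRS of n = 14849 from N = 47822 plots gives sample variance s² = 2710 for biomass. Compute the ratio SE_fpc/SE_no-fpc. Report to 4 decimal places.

0.8304

f = n/N = 14849/47822 = 0.31050563.
SE_no-fpc = √(s²/n) = 0.42720472; SE_fpc = √((1−f)s²/n) = 0.35473285.
Ratio = √(1−f) = 0.83035798.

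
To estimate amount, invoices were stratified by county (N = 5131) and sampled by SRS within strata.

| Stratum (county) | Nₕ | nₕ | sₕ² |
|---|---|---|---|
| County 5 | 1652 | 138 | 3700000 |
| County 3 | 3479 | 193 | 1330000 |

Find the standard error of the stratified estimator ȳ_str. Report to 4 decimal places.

Var(ȳ_str) = Σₕ Wₕ²(1 − fₕ)sₕ²/nₕ with Wₕ = Nₕ/N, N = 5131.
County 5: Wₕ = 0.32196453; term = 0.32196453²·(1 − 0.08353511)·3700000/138 = 2547.15.
County 3: Wₕ = 0.67803547; term = 0.67803547²·(1 − 0.05547571)·1330000/193 = 2992.3493.
Sum = 5539.4993.
SE = √(5539.4993) = 74.4278.

74.4278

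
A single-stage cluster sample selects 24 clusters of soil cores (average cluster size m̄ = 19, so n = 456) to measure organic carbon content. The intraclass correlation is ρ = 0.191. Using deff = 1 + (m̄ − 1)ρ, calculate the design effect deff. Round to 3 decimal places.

4.438

deff = 1 + (19 − 1)·0.191 = 1 + 3.438 = 4.438.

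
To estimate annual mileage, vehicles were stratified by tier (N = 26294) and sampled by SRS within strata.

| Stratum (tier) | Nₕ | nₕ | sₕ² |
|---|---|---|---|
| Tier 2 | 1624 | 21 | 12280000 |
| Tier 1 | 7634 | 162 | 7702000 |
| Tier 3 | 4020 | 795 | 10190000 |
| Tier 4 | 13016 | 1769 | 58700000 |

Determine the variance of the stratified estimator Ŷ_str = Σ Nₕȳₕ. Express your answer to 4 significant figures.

9.258 × 10^12

Var(Ŷ_str) = Σₕ Nₕ²(1 − fₕ)sₕ²/nₕ.
Tier 2: 1624²·(1 − 21/1624)·12280000/21 = 1.5222943 × 10^12.
Tier 1: 7634²·(1 − 162/7634)·7702000/162 = 2.711924 × 10^12.
Tier 3: 4020²·(1 − 795/4020)·10190000/795 = 1.6617391 × 10^11.
Tier 4: 13016²·(1 − 1769/13016)·58700000/1769 = 4.8576308 × 10^12.
Sum = 9.258023 × 10^12.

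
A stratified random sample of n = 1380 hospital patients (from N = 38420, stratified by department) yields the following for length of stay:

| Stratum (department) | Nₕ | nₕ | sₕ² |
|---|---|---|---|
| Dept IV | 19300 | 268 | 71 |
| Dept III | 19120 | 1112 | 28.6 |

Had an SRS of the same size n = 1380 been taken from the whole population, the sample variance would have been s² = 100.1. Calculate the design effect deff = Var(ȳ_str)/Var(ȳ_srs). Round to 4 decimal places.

1.0285

Var(ȳ_str) = Σ Wₕ²(1−fₕ)sₕ²/nₕ with Wₕ = Nₕ/38420:
  Dept IV: (19300/38420)²·(1−268/19300)·71/268 = 0.065925066
  Dept III: (19120/38420)²·(1−1112/19120)·28.6/1112 = 0.0059992905
  → Var(ȳ_str) = 0.071924357.
Var(ȳ_srs) = (1 − 1380/38420)·100.1/1380 = 0.069930818.
deff = 0.071924357 / 0.069930818 = 1.0285.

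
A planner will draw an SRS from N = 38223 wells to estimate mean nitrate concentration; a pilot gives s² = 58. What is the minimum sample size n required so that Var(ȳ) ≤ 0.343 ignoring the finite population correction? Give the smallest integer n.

Without fpc, n₀ = s²/D = 58/0.343 = 169.0962.
Rounding up, n = 170.

170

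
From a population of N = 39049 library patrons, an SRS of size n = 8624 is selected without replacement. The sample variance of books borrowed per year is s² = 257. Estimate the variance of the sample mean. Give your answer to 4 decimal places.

0.0232

Under SRS without replacement, Var(ȳ) = (1 − f)·s²/n with f = n/N = 8624/39049 = 0.22085073.
Var(ȳ) = (1 − 0.22085073)·257/8624 = 0.77914927·0.029800557 = 0.023219082.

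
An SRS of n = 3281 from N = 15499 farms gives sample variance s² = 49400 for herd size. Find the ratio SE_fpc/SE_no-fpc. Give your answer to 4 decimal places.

f = n/N = 3281/15499 = 0.21169108.
SE_no-fpc = √(s²/n) = 3.8802558; SE_fpc = √((1−f)s²/n) = 3.4451535.
Ratio = √(1−f) = 0.88786763.

0.8879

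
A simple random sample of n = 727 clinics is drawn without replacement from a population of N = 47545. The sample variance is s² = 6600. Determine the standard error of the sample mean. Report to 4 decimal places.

Under SRS without replacement, Var(ȳ) = (1 − f)·s²/n with f = n/N = 727/47545 = 0.01529078.
Var(ȳ) = (1 − 0.01529078)·6600/727 = 0.98470922·9.0784044 = 8.9395885.
SE(ȳ) = √(8.9395885) = 2.9899.

2.9899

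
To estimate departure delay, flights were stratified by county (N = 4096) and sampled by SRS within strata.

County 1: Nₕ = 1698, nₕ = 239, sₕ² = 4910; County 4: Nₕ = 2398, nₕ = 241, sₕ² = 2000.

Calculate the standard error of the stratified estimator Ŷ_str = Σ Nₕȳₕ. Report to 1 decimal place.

9686.1

Var(Ŷ_str) = Σₕ Nₕ²(1 − fₕ)sₕ²/nₕ.
County 1: 1698²·(1 − 239/1698)·4910/239 = 5.089517 × 10^7.
County 4: 2398²·(1 − 241/2398)·2000/241 = 4.2925195 × 10^7.
Sum = 9.3820365 × 10^7.
SE = √(9.3820365 × 10^7) = 9686.1.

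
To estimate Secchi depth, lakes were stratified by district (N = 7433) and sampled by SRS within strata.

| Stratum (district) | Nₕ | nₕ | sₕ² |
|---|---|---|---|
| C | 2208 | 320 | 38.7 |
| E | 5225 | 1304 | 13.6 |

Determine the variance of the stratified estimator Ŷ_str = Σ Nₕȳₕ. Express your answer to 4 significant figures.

717800

Var(Ŷ_str) = Σₕ Nₕ²(1 − fₕ)sₕ²/nₕ.
C: 2208²·(1 − 320/2208)·38.7/320 = 504152.64.
E: 5225²·(1 − 1304/5225)·13.6/1304 = 213670.44.
Sum = 717823.08.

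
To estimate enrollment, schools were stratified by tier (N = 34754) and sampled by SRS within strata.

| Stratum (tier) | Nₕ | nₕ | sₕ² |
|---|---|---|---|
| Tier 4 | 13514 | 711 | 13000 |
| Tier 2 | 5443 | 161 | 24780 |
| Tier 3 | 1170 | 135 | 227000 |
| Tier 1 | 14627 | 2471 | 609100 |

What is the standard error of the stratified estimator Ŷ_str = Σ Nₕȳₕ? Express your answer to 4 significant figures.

231200

Var(Ŷ_str) = Σₕ Nₕ²(1 − fₕ)sₕ²/nₕ.
Tier 4: 13514²·(1 − 711/13514)·13000/711 = 3.1635115 × 10^9.
Tier 2: 5443²·(1 − 161/5443)·24780/161 = 4.4249886 × 10^9.
Tier 3: 1170²·(1 − 135/1170)·227000/135 = 2.03619 × 10^9.
Tier 1: 14627²·(1 − 2471/14627)·609100/2471 = 4.3829025 × 10^10.
Sum = 5.3453715 × 10^10.
SE = √(5.3453715 × 10^10) = 231200.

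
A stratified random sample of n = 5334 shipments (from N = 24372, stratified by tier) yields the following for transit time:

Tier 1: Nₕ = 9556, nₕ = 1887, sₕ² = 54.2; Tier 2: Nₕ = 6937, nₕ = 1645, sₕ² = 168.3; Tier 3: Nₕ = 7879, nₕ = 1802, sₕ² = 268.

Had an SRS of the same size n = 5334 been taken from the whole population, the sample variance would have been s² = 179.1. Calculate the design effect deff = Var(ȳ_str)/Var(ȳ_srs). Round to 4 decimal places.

0.8333

Var(ȳ_str) = Σ Wₕ²(1−fₕ)sₕ²/nₕ with Wₕ = Nₕ/24372:
  Tier 1: (9556/24372)²·(1−1887/9556)·54.2/1887 = 0.0035437243
  Tier 2: (6937/24372)²·(1−1645/6937)·168.3/1645 = 0.0063230615
  Tier 3: (7879/24372)²·(1−1802/7879)·268/1802 = 0.011988311
  → Var(ȳ_str) = 0.021855097.
Var(ȳ_srs) = (1 − 5334/24372)·179.1/5334 = 0.026228456.
deff = 0.021855097 / 0.026228456 = 0.8333.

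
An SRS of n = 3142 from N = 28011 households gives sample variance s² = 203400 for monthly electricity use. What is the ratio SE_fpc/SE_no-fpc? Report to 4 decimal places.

f = n/N = 3142/28011 = 0.11217022.
SE_no-fpc = √(s²/n) = 8.0458584; SE_fpc = √((1−f)s²/n) = 7.5811875.
Ratio = √(1−f) = 0.94224720.

0.9422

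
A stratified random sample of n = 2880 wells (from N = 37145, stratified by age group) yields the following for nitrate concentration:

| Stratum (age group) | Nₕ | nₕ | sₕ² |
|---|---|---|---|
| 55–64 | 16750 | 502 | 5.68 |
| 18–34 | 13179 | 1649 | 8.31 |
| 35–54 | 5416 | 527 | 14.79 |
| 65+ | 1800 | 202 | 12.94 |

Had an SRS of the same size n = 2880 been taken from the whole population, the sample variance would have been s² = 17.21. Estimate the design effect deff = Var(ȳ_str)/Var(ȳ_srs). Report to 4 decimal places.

0.6275

Var(ȳ_str) = Σ Wₕ²(1−fₕ)sₕ²/nₕ with Wₕ = Nₕ/37145:
  55–64: (16750/37145)²·(1−502/16750)·5.68/502 = 0.0022318172
  18–34: (13179/37145)²·(1−1649/13179)·8.31/1649 = 5.5499799 × 10^-4
  35–54: (5416/37145)²·(1−527/5416)·14.79/527 = 5.3858658 × 10^-4
  65+: (1800/37145)²·(1−202/1800)·12.94/202 = 1.3354618 × 10^-4
  → Var(ȳ_str) = 0.003458948.
Var(ȳ_srs) = (1 − 2880/37145)·17.21/2880 = 0.005512375.
deff = 0.003458948 / 0.005512375 = 0.6275.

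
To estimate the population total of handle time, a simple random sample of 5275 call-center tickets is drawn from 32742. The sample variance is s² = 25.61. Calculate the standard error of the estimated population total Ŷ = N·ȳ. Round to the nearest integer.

Var(Ŷ) = N²·Var(ȳ) = N²·(1 − n/N)·s²/n.
f = 5275/32742 = 0.16110806; Var(ȳ) = 0.83889194·25.61/5275 = 0.0040728005.
Var(Ŷ) = 32742² · 0.0040728005 = 4.3661992 × 10^6.
SE(Ŷ) = √(4.3661992 × 10^6) = 2090.

2090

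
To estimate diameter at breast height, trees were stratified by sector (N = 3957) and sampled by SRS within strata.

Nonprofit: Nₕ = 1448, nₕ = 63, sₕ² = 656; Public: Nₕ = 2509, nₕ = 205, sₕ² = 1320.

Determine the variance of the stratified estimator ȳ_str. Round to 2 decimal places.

3.71

Var(ȳ_str) = Σₕ Wₕ²(1 − fₕ)sₕ²/nₕ with Wₕ = Nₕ/N, N = 3957.
Nonprofit: Wₕ = 0.36593379; term = 0.36593379²·(1 − 0.04350829)·656/63 = 1.3336735.
Public: Wₕ = 0.63406621; term = 0.63406621²·(1 − 0.08170586)·1320/205 = 2.3772295.
Sum = 3.710903.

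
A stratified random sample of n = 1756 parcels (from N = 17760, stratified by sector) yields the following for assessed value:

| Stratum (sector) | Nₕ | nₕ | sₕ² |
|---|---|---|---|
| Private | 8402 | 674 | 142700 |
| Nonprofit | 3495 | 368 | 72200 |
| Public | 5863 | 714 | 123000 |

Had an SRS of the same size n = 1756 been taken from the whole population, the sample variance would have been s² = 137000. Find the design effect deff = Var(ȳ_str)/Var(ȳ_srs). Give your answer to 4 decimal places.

0.9511

Var(ȳ_str) = Σ Wₕ²(1−fₕ)sₕ²/nₕ with Wₕ = Nₕ/17760:
  Private: (8402/17760)²·(1−674/8402)·142700/674 = 43.584086
  Nonprofit: (3495/17760)²·(1−368/3495)·72200/368 = 6.7979586
  Public: (5863/17760)²·(1−714/5863)·123000/714 = 16.48784
  → Var(ȳ_str) = 66.869885.
Var(ȳ_srs) = (1 − 1756/17760)·137000/1756 = 70.304259.
deff = 66.869885 / 70.304259 = 0.9511.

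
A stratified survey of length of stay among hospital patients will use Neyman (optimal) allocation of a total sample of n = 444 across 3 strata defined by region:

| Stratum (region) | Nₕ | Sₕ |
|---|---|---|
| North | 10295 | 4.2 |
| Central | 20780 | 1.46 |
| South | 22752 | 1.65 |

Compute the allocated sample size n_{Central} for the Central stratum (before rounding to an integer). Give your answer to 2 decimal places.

121.23

Neyman allocation: nₕ = n·NₕSₕ / Σⱼ NⱼSⱼ.
Σ NⱼSⱼ = 10295·4.2 + 20780·1.46 + 22752·1.65 = 111118.6.
n_{Central} = 444·20780·1.46 / 111118.6 = 121.23.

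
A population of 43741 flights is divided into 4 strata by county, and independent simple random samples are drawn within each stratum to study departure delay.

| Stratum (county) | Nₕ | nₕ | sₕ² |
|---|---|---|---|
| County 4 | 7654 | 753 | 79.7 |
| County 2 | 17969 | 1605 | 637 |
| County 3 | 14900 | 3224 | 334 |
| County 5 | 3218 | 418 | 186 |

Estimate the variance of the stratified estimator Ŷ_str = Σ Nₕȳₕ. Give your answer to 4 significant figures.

Var(Ŷ_str) = Σₕ Nₕ²(1 − fₕ)sₕ²/nₕ.
County 4: 7654²·(1 − 753/7654)·79.7/753 = 5.5906696 × 10^6.
County 2: 17969²·(1 − 1605/17969)·637/1605 = 1.1670186 × 10^8.
County 3: 14900²·(1 − 3224/14900)·334/3224 = 1.8023195 × 10^7.
County 5: 3218²·(1 − 418/3218)·186/418 = 4.0094124 × 10^6.
Sum = 1.4432514 × 10^8.

1.443 × 10^8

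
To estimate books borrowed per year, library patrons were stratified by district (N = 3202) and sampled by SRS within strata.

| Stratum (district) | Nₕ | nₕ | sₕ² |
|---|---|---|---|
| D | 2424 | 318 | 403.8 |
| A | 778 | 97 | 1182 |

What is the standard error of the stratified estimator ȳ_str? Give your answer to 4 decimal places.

1.1234

Var(ȳ_str) = Σₕ Wₕ²(1 − fₕ)sₕ²/nₕ with Wₕ = Nₕ/N, N = 3202.
D: Wₕ = 0.75702686; term = 0.75702686²·(1 − 0.13118812)·403.8/318 = 0.63224808.
A: Wₕ = 0.24297314; term = 0.24297314²·(1 − 0.12467866)·1182/97 = 0.62969435.
Sum = 1.2619424.
SE = √(1.2619424) = 1.1234.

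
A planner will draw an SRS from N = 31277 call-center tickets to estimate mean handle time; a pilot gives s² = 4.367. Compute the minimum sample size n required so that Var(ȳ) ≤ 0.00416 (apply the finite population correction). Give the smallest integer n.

1016

Without fpc, n₀ = s²/D = 4.367/0.00416 = 1049.7596.
With fpc, (1 − n/N)·s²/n ≤ D requires n ≥ n₀/(1 + n₀/N) = 1049.7596/(1 + 1049.7596/31277) = 1015.6703.
Rounding up, n = 1016.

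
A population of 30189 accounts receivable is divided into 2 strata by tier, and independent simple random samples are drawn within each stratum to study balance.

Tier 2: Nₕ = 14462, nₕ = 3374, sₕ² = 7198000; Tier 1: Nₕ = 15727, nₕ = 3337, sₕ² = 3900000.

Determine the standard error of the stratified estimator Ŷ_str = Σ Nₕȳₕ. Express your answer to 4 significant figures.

Var(Ŷ_str) = Σₕ Nₕ²(1 − fₕ)sₕ²/nₕ.
Tier 2: 14462²·(1 − 3374/14462)·7198000/3374 = 3.4209627 × 10^11.
Tier 1: 15727²·(1 − 3337/15727)·3900000/3337 = 2.277328 × 10^11.
Sum = 5.6982907 × 10^11.
SE = √(5.6982907 × 10^11) = 754900.

754900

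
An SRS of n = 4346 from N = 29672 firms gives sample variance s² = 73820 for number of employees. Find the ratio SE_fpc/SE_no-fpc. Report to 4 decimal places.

0.9239

f = n/N = 4346/29672 = 0.14646805.
SE_no-fpc = √(s²/n) = 4.1213753; SE_fpc = √((1−f)s²/n) = 3.8076064.
Ratio = √(1−f) = 0.92386793.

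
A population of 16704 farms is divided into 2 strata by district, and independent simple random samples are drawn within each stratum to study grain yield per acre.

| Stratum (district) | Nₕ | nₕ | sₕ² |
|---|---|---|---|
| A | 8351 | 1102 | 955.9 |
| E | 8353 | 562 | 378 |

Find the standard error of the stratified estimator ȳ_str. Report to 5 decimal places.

Var(ȳ_str) = Σₕ Wₕ²(1 − fₕ)sₕ²/nₕ with Wₕ = Nₕ/N, N = 16704.
A: Wₕ = 0.49994013; term = 0.49994013²·(1 − 0.13196024)·955.9/1102 = 0.18819431.
E: Wₕ = 0.50005987; term = 0.50005987²·(1 − 0.06728122)·378/562 = 0.15687372.
Sum = 0.34506803.
SE = √(0.34506803) = 0.58742.

0.58742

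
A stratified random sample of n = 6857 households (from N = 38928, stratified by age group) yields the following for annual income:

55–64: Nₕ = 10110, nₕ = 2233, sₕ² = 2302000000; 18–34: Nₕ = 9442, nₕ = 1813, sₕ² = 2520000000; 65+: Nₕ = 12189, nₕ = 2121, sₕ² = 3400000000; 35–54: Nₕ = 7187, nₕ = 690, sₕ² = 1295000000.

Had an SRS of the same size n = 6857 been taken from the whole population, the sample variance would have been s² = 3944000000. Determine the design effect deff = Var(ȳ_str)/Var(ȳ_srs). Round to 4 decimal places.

Var(ȳ_str) = Σ Wₕ²(1−fₕ)sₕ²/nₕ with Wₕ = Nₕ/38928:
  55–64: (10110/38928)²·(1−2233/10110)·2302000000/2233 = 54175.685
  18–34: (9442/38928)²·(1−1813/9442)·2520000000/1813 = 66070.891
  65+: (12189/38928)²·(1−2121/12189)·3400000000/2121 = 129815.14
  35–54: (7187/38928)²·(1−690/7187)·1295000000/690 = 57830.508
  → Var(ȳ_str) = 307892.22.
Var(ȳ_srs) = (1 − 6857/38928)·3944000000/6857 = 473863.4.
deff = 307892.22 / 473863.4 = 0.6497.

0.6497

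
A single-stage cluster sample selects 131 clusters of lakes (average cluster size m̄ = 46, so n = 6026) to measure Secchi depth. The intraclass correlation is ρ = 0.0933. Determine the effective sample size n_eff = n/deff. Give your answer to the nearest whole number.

1159

deff = 1 + (46 − 1)·0.0933 = 1 + 4.1985 = 5.1985.
n_eff = 6026 / 5.1985 = 1159.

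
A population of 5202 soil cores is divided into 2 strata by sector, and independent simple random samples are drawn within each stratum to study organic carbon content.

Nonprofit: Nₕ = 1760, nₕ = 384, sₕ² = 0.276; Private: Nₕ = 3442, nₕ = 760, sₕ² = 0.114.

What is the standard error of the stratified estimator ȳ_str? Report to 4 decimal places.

Var(ȳ_str) = Σₕ Wₕ²(1 − fₕ)sₕ²/nₕ with Wₕ = Nₕ/N, N = 5202.
Nonprofit: Wₕ = 0.33833141; term = 0.33833141²·(1 − 0.21818182)·0.276/384 = 6.4323292 × 10^-5.
Private: Wₕ = 0.66166859; term = 0.66166859²·(1 − 0.22080186)·0.114/760 = 5.1170564 × 10^-5.
Sum = 1.1549386 × 10^-4.
SE = √(1.1549386 × 10^-4) = 0.0107.

0.0107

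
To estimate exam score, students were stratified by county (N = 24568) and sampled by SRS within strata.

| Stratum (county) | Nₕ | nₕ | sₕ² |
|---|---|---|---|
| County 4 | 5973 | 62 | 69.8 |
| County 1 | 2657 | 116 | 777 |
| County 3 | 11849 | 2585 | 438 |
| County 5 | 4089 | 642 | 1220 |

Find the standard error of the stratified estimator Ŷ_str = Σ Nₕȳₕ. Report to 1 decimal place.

11417.3

Var(Ŷ_str) = Σₕ Nₕ²(1 − fₕ)sₕ²/nₕ.
County 4: 5973²·(1 − 62/5973)·69.8/62 = 3.9748176 × 10^7.
County 1: 2657²·(1 − 116/2657)·777/116 = 4.5222987 × 10^7.
County 3: 11849²·(1 − 2585/11849)·438/2585 = 1.859918 × 10^7.
County 5: 4089²·(1 − 642/4089)·1220/642 = 2.6784479 × 10^7.
Sum = 1.3035482 × 10^8.
SE = √(1.3035482 × 10^8) = 11417.3.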